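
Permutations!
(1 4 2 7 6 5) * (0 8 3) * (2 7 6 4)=[8, 2, 6, 0, 7, 1, 5, 4, 3]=(0 8 3)(1 2 6 5)(4 7)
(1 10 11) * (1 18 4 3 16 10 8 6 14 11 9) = [0, 8, 2, 16, 3, 5, 14, 7, 6, 1, 9, 18, 12, 13, 11, 15, 10, 17, 4] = (1 8 6 14 11 18 4 3 16 10 9)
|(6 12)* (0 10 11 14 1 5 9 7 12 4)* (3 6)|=12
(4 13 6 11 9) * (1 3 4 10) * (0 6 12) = (0 6 11 9 10 1 3 4 13 12) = [6, 3, 2, 4, 13, 5, 11, 7, 8, 10, 1, 9, 0, 12]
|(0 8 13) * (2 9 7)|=|(0 8 13)(2 9 7)|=3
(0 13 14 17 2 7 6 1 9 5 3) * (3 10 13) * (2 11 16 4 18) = (0 3)(1 9 5 10 13 14 17 11 16 4 18 2 7 6) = [3, 9, 7, 0, 18, 10, 1, 6, 8, 5, 13, 16, 12, 14, 17, 15, 4, 11, 2]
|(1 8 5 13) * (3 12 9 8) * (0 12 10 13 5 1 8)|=|(0 12 9)(1 3 10 13 8)|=15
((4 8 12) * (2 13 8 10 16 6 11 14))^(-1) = (2 14 11 6 16 10 4 12 8 13)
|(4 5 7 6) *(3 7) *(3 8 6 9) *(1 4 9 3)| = 6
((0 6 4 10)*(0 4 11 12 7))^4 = ((0 6 11 12 7)(4 10))^4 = (0 7 12 11 6)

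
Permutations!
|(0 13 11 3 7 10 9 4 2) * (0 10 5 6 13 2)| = 30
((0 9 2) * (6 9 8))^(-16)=((0 8 6 9 2))^(-16)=(0 2 9 6 8)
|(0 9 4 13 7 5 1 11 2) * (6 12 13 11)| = |(0 9 4 11 2)(1 6 12 13 7 5)| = 30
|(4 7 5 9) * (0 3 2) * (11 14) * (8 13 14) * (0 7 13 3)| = 10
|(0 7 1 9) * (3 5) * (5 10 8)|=|(0 7 1 9)(3 10 8 5)|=4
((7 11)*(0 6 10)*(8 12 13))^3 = ((0 6 10)(7 11)(8 12 13))^3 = (13)(7 11)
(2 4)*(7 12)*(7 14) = (2 4)(7 12 14) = [0, 1, 4, 3, 2, 5, 6, 12, 8, 9, 10, 11, 14, 13, 7]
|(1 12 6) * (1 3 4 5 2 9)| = 8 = |(1 12 6 3 4 5 2 9)|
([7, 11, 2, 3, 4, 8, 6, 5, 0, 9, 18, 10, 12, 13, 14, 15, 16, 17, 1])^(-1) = [8, 18, 2, 3, 4, 7, 6, 0, 5, 9, 11, 1, 12, 13, 14, 15, 16, 17, 10]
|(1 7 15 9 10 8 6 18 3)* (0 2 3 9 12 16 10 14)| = 14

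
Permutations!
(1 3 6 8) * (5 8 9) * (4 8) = [0, 3, 2, 6, 8, 4, 9, 7, 1, 5] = (1 3 6 9 5 4 8)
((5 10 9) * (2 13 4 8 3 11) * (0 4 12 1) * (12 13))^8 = ((13)(0 4 8 3 11 2 12 1)(5 10 9))^8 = (13)(5 9 10)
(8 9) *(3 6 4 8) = (3 6 4 8 9) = [0, 1, 2, 6, 8, 5, 4, 7, 9, 3]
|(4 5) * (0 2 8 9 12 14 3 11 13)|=|(0 2 8 9 12 14 3 11 13)(4 5)|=18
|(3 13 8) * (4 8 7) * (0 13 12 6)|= |(0 13 7 4 8 3 12 6)|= 8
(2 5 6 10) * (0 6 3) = (0 6 10 2 5 3) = [6, 1, 5, 0, 4, 3, 10, 7, 8, 9, 2]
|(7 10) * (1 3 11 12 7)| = |(1 3 11 12 7 10)| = 6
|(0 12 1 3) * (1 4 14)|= |(0 12 4 14 1 3)|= 6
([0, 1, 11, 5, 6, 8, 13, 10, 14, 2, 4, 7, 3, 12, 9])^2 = (2 7 4 13 3 8 9 11 10 6 12 5 14)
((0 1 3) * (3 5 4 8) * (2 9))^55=((0 1 5 4 8 3)(2 9))^55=(0 1 5 4 8 3)(2 9)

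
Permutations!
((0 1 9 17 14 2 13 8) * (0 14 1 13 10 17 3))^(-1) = ((0 13 8 14 2 10 17 1 9 3))^(-1) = (0 3 9 1 17 10 2 14 8 13)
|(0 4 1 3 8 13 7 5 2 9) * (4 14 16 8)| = 9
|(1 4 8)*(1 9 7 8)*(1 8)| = 5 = |(1 4 8 9 7)|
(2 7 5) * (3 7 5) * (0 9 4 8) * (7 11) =[9, 1, 5, 11, 8, 2, 6, 3, 0, 4, 10, 7] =(0 9 4 8)(2 5)(3 11 7)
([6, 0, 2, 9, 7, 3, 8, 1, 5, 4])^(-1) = [1, 7, 2, 5, 9, 8, 0, 4, 6, 3]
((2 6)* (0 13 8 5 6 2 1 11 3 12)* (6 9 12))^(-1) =(0 12 9 5 8 13)(1 6 3 11)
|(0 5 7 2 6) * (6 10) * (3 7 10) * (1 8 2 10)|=9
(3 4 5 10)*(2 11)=(2 11)(3 4 5 10)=[0, 1, 11, 4, 5, 10, 6, 7, 8, 9, 3, 2]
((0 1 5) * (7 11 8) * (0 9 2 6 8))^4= ((0 1 5 9 2 6 8 7 11))^4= (0 2 11 9 7 5 8 1 6)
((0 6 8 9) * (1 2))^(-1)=((0 6 8 9)(1 2))^(-1)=(0 9 8 6)(1 2)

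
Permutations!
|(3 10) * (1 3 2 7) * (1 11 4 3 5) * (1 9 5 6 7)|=8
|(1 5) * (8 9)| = |(1 5)(8 9)| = 2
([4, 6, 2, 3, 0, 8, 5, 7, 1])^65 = [4, 6, 2, 3, 0, 8, 5, 7, 1]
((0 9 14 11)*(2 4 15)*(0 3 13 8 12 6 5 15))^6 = (0 8 4 13 2 3 15 11 5 14 6 9 12)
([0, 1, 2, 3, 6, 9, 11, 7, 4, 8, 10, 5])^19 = (4 6 11 5 9 8)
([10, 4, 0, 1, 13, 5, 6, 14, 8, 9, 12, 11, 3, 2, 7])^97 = (0 10 12 3 1 4 13 2)(7 14)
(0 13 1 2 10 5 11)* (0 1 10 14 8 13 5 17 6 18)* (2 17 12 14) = (0 5 11 1 17 6 18)(8 13 10 12 14) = [5, 17, 2, 3, 4, 11, 18, 7, 13, 9, 12, 1, 14, 10, 8, 15, 16, 6, 0]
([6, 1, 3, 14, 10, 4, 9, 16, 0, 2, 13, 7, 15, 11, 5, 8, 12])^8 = [10, 1, 7, 16, 8, 15, 13, 2, 4, 11, 0, 9, 14, 6, 12, 5, 3]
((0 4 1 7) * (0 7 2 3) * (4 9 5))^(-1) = (0 3 2 1 4 5 9) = ((0 9 5 4 1 2 3))^(-1)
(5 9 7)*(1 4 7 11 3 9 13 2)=[0, 4, 1, 9, 7, 13, 6, 5, 8, 11, 10, 3, 12, 2]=(1 4 7 5 13 2)(3 9 11)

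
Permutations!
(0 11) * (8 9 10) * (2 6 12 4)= [11, 1, 6, 3, 2, 5, 12, 7, 9, 10, 8, 0, 4]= (0 11)(2 6 12 4)(8 9 10)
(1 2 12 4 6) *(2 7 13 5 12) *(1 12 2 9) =(1 7 13 5 2 9)(4 6 12) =[0, 7, 9, 3, 6, 2, 12, 13, 8, 1, 10, 11, 4, 5]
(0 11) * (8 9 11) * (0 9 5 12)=(0 8 5 12)(9 11)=[8, 1, 2, 3, 4, 12, 6, 7, 5, 11, 10, 9, 0]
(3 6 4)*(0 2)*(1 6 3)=(0 2)(1 6 4)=[2, 6, 0, 3, 1, 5, 4]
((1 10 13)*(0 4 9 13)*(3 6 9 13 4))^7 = ((0 3 6 9 4 13 1 10))^7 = (0 10 1 13 4 9 6 3)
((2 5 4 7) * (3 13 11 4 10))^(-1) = ((2 5 10 3 13 11 4 7))^(-1) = (2 7 4 11 13 3 10 5)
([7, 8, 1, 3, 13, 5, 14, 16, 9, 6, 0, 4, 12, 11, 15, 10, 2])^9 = [15, 16, 7, 3, 4, 5, 8, 10, 2, 1, 14, 11, 12, 13, 9, 6, 0]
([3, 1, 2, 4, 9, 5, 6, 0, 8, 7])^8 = (0 9 3 7 4)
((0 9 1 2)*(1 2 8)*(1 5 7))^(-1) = ((0 9 2)(1 8 5 7))^(-1) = (0 2 9)(1 7 5 8)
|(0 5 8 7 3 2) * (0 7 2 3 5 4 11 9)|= |(0 4 11 9)(2 7 5 8)|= 4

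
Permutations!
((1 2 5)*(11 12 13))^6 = ((1 2 5)(11 12 13))^6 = (13)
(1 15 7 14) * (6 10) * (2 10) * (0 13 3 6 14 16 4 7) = [13, 15, 10, 6, 7, 5, 2, 16, 8, 9, 14, 11, 12, 3, 1, 0, 4] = (0 13 3 6 2 10 14 1 15)(4 7 16)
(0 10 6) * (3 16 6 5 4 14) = [10, 1, 2, 16, 14, 4, 0, 7, 8, 9, 5, 11, 12, 13, 3, 15, 6] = (0 10 5 4 14 3 16 6)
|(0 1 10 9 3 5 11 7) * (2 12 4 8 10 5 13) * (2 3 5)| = |(0 1 2 12 4 8 10 9 5 11 7)(3 13)| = 22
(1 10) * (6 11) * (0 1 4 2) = [1, 10, 0, 3, 2, 5, 11, 7, 8, 9, 4, 6] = (0 1 10 4 2)(6 11)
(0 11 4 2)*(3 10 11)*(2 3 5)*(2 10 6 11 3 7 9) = (0 5 10 3 6 11 4 7 9 2) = [5, 1, 0, 6, 7, 10, 11, 9, 8, 2, 3, 4]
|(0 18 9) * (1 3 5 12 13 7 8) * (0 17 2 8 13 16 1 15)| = |(0 18 9 17 2 8 15)(1 3 5 12 16)(7 13)| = 70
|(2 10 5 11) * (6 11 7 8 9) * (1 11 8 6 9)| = 8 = |(1 11 2 10 5 7 6 8)|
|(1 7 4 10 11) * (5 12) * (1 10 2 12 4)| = 4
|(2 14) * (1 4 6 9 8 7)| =6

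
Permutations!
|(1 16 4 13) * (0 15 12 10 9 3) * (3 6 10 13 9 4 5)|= |(0 15 12 13 1 16 5 3)(4 9 6 10)|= 8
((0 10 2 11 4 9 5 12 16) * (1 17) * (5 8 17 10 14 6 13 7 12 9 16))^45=((0 14 6 13 7 12 5 9 8 17 1 10 2 11 4 16))^45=(0 11 1 9 7 14 4 10 8 12 6 16 2 17 5 13)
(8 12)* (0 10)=[10, 1, 2, 3, 4, 5, 6, 7, 12, 9, 0, 11, 8]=(0 10)(8 12)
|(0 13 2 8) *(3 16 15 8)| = 7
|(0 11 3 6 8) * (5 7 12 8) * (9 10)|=|(0 11 3 6 5 7 12 8)(9 10)|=8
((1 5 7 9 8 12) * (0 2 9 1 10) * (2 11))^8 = (0 11 2 9 8 12 10)(1 7 5)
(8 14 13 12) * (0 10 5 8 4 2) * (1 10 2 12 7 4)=(0 2)(1 10 5 8 14 13 7 4 12)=[2, 10, 0, 3, 12, 8, 6, 4, 14, 9, 5, 11, 1, 7, 13]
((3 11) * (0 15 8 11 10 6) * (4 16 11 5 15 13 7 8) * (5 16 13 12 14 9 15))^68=(0 10 11 8 13 15 14)(3 16 7 4 9 12 6)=((0 12 14 9 15 4 13 7 8 16 11 3 10 6))^68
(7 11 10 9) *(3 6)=[0, 1, 2, 6, 4, 5, 3, 11, 8, 7, 9, 10]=(3 6)(7 11 10 9)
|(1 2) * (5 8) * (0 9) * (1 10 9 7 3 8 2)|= 8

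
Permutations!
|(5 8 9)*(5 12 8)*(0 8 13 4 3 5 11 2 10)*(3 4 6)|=11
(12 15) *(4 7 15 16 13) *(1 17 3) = [0, 17, 2, 1, 7, 5, 6, 15, 8, 9, 10, 11, 16, 4, 14, 12, 13, 3] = (1 17 3)(4 7 15 12 16 13)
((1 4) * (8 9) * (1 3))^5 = (1 3 4)(8 9)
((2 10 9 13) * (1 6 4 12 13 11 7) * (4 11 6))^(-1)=(1 7 11 6 9 10 2 13 12 4)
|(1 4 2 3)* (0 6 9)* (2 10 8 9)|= 9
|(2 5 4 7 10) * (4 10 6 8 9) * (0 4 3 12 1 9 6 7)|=|(0 4)(1 9 3 12)(2 5 10)(6 8)|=12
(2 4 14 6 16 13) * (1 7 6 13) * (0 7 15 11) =[7, 15, 4, 3, 14, 5, 16, 6, 8, 9, 10, 0, 12, 2, 13, 11, 1] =(0 7 6 16 1 15 11)(2 4 14 13)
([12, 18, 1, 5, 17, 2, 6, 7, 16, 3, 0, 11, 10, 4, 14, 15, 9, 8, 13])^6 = (1 16 18 9 13 3 4 5 17 2 8)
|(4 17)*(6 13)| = |(4 17)(6 13)| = 2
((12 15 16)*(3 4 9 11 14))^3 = (16)(3 11 4 14 9)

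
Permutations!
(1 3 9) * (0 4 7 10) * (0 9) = [4, 3, 2, 0, 7, 5, 6, 10, 8, 1, 9] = (0 4 7 10 9 1 3)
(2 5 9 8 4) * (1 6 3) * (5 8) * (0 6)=[6, 0, 8, 1, 2, 9, 3, 7, 4, 5]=(0 6 3 1)(2 8 4)(5 9)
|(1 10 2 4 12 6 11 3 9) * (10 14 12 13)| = 28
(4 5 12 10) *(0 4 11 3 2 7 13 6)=(0 4 5 12 10 11 3 2 7 13 6)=[4, 1, 7, 2, 5, 12, 0, 13, 8, 9, 11, 3, 10, 6]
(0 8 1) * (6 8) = (0 6 8 1) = [6, 0, 2, 3, 4, 5, 8, 7, 1]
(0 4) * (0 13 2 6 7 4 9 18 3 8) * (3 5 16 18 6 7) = [9, 1, 7, 8, 13, 16, 3, 4, 0, 6, 10, 11, 12, 2, 14, 15, 18, 17, 5] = (0 9 6 3 8)(2 7 4 13)(5 16 18)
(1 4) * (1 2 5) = (1 4 2 5) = [0, 4, 5, 3, 2, 1]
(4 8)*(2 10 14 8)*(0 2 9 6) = [2, 1, 10, 3, 9, 5, 0, 7, 4, 6, 14, 11, 12, 13, 8] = (0 2 10 14 8 4 9 6)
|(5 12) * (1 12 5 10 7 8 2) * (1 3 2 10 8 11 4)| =14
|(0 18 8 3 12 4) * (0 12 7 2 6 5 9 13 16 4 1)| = 14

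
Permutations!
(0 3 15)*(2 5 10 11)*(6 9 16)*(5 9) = (0 3 15)(2 9 16 6 5 10 11) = [3, 1, 9, 15, 4, 10, 5, 7, 8, 16, 11, 2, 12, 13, 14, 0, 6]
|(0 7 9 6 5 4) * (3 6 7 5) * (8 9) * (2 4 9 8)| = |(0 5 9 7 2 4)(3 6)| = 6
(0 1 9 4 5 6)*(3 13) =(0 1 9 4 5 6)(3 13) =[1, 9, 2, 13, 5, 6, 0, 7, 8, 4, 10, 11, 12, 3]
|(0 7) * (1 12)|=2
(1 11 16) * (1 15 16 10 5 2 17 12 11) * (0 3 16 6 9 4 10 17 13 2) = (0 3 16 15 6 9 4 10 5)(2 13)(11 17 12) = [3, 1, 13, 16, 10, 0, 9, 7, 8, 4, 5, 17, 11, 2, 14, 6, 15, 12]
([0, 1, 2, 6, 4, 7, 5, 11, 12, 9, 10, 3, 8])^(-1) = [0, 1, 2, 11, 4, 6, 3, 5, 12, 9, 10, 7, 8]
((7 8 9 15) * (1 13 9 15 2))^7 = (1 2 9 13)(7 8 15)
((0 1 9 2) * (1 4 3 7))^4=((0 4 3 7 1 9 2))^4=(0 1 4 9 3 2 7)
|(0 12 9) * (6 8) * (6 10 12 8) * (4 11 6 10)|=8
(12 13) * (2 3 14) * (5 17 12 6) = (2 3 14)(5 17 12 13 6) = [0, 1, 3, 14, 4, 17, 5, 7, 8, 9, 10, 11, 13, 6, 2, 15, 16, 12]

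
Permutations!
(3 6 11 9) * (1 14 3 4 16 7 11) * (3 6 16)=(1 14 6)(3 16 7 11 9 4)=[0, 14, 2, 16, 3, 5, 1, 11, 8, 4, 10, 9, 12, 13, 6, 15, 7]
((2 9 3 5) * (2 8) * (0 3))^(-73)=(0 9 2 8 5 3)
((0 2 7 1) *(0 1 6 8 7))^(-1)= ((0 2)(6 8 7))^(-1)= (0 2)(6 7 8)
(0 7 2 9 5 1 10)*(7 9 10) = (0 9 5 1 7 2 10) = [9, 7, 10, 3, 4, 1, 6, 2, 8, 5, 0]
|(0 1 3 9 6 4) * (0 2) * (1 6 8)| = 4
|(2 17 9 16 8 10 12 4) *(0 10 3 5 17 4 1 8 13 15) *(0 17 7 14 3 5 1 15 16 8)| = 12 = |(0 10 12 15 17 9 8 5 7 14 3 1)(2 4)(13 16)|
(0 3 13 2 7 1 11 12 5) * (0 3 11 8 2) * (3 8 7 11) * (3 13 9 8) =[13, 7, 11, 9, 4, 3, 6, 1, 2, 8, 10, 12, 5, 0] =(0 13)(1 7)(2 11 12 5 3 9 8)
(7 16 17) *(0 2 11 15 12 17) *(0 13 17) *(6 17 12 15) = (0 2 11 6 17 7 16 13 12) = [2, 1, 11, 3, 4, 5, 17, 16, 8, 9, 10, 6, 0, 12, 14, 15, 13, 7]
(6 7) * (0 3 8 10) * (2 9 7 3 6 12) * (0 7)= (0 6 3 8 10 7 12 2 9)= [6, 1, 9, 8, 4, 5, 3, 12, 10, 0, 7, 11, 2]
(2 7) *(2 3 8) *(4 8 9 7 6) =[0, 1, 6, 9, 8, 5, 4, 3, 2, 7] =(2 6 4 8)(3 9 7)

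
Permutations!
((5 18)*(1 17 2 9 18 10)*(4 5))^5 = (1 4 2 10 18 17 5 9)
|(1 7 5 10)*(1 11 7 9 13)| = |(1 9 13)(5 10 11 7)| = 12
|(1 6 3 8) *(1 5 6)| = 4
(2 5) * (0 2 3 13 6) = (0 2 5 3 13 6) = [2, 1, 5, 13, 4, 3, 0, 7, 8, 9, 10, 11, 12, 6]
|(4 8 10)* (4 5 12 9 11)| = |(4 8 10 5 12 9 11)| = 7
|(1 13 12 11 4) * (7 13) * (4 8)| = 7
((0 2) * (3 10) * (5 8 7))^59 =(0 2)(3 10)(5 7 8)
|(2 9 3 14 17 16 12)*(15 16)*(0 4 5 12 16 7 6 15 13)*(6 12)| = 13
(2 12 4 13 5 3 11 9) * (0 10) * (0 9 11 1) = [10, 0, 12, 1, 13, 3, 6, 7, 8, 2, 9, 11, 4, 5] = (0 10 9 2 12 4 13 5 3 1)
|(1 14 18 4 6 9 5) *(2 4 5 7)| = 20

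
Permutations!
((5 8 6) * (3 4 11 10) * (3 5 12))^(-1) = (3 12 6 8 5 10 11 4)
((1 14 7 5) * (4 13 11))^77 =((1 14 7 5)(4 13 11))^77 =(1 14 7 5)(4 11 13)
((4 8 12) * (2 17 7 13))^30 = (2 7)(13 17)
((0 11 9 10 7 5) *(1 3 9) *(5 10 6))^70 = ((0 11 1 3 9 6 5)(7 10))^70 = (11)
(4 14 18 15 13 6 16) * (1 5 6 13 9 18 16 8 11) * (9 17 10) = [0, 5, 2, 3, 14, 6, 8, 7, 11, 18, 9, 1, 12, 13, 16, 17, 4, 10, 15] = (1 5 6 8 11)(4 14 16)(9 18 15 17 10)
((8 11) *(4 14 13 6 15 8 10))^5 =((4 14 13 6 15 8 11 10))^5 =(4 8 13 10 15 14 11 6)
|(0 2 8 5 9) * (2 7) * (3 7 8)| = 12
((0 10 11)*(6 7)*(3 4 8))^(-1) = ((0 10 11)(3 4 8)(6 7))^(-1) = (0 11 10)(3 8 4)(6 7)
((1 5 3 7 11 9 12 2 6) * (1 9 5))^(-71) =((2 6 9 12)(3 7 11 5))^(-71) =(2 6 9 12)(3 7 11 5)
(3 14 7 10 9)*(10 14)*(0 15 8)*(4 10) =(0 15 8)(3 4 10 9)(7 14) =[15, 1, 2, 4, 10, 5, 6, 14, 0, 3, 9, 11, 12, 13, 7, 8]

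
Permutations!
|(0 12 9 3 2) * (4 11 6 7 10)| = 5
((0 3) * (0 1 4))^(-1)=(0 4 1 3)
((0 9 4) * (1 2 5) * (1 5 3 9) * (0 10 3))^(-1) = ((0 1 2)(3 9 4 10))^(-1) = (0 2 1)(3 10 4 9)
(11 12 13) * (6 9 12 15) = (6 9 12 13 11 15) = [0, 1, 2, 3, 4, 5, 9, 7, 8, 12, 10, 15, 13, 11, 14, 6]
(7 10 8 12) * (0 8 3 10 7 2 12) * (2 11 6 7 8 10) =[10, 1, 12, 2, 4, 5, 7, 8, 0, 9, 3, 6, 11] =(0 10 3 2 12 11 6 7 8)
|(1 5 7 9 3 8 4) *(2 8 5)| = |(1 2 8 4)(3 5 7 9)| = 4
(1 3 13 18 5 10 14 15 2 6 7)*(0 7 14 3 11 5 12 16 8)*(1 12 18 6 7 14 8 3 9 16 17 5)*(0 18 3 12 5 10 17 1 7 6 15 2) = (0 14 2 6 8 18 3 13 15)(1 11 7 5 17 10 9 16 12) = [14, 11, 6, 13, 4, 17, 8, 5, 18, 16, 9, 7, 1, 15, 2, 0, 12, 10, 3]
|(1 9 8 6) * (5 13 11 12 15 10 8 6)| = 21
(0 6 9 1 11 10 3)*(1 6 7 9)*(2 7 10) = (0 10 3)(1 11 2 7 9 6) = [10, 11, 7, 0, 4, 5, 1, 9, 8, 6, 3, 2]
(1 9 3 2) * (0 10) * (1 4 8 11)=(0 10)(1 9 3 2 4 8 11)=[10, 9, 4, 2, 8, 5, 6, 7, 11, 3, 0, 1]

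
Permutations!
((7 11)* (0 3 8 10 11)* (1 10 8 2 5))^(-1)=((0 3 2 5 1 10 11 7))^(-1)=(0 7 11 10 1 5 2 3)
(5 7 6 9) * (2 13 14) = (2 13 14)(5 7 6 9) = [0, 1, 13, 3, 4, 7, 9, 6, 8, 5, 10, 11, 12, 14, 2]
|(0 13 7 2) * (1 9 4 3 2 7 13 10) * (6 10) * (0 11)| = 9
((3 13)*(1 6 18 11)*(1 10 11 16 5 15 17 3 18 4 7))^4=(3 5 13 15 18 17 16)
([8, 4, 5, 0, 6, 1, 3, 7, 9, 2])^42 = (0 4 2)(1 9 3)(5 8 6)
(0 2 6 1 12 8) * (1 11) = (0 2 6 11 1 12 8) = [2, 12, 6, 3, 4, 5, 11, 7, 0, 9, 10, 1, 8]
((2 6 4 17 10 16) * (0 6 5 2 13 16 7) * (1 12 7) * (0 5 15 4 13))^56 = (1 7 2 4 10 12 5 15 17)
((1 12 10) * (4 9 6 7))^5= ((1 12 10)(4 9 6 7))^5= (1 10 12)(4 9 6 7)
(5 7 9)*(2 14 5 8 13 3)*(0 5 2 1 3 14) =(0 5 7 9 8 13 14 2)(1 3) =[5, 3, 0, 1, 4, 7, 6, 9, 13, 8, 10, 11, 12, 14, 2]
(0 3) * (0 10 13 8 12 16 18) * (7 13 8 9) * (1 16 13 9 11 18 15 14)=[3, 16, 2, 10, 4, 5, 6, 9, 12, 7, 8, 18, 13, 11, 1, 14, 15, 17, 0]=(0 3 10 8 12 13 11 18)(1 16 15 14)(7 9)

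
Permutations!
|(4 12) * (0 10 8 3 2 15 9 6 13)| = 18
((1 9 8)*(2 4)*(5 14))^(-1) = (1 8 9)(2 4)(5 14)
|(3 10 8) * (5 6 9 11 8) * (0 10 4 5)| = |(0 10)(3 4 5 6 9 11 8)| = 14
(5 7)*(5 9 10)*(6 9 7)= [0, 1, 2, 3, 4, 6, 9, 7, 8, 10, 5]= (5 6 9 10)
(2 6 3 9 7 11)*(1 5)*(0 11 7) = (0 11 2 6 3 9)(1 5) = [11, 5, 6, 9, 4, 1, 3, 7, 8, 0, 10, 2]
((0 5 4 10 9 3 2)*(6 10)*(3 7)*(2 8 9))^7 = ((0 5 4 6 10 2)(3 8 9 7))^7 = (0 5 4 6 10 2)(3 7 9 8)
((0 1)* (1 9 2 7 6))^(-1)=(0 1 6 7 2 9)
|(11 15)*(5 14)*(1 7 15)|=4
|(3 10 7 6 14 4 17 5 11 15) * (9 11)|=11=|(3 10 7 6 14 4 17 5 9 11 15)|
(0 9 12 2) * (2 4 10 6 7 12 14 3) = (0 9 14 3 2)(4 10 6 7 12) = [9, 1, 0, 2, 10, 5, 7, 12, 8, 14, 6, 11, 4, 13, 3]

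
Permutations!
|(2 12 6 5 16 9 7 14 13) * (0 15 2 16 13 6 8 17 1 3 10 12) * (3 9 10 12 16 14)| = |(0 15 2)(1 9 7 3 12 8 17)(5 13 14 6)(10 16)| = 84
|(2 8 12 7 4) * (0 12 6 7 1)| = |(0 12 1)(2 8 6 7 4)| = 15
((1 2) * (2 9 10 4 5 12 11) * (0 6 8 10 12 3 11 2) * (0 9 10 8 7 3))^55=(0 2 7 10 11 5 12 6 1 3 4 9)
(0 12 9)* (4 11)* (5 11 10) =(0 12 9)(4 10 5 11) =[12, 1, 2, 3, 10, 11, 6, 7, 8, 0, 5, 4, 9]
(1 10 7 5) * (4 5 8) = (1 10 7 8 4 5) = [0, 10, 2, 3, 5, 1, 6, 8, 4, 9, 7]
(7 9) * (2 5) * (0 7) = (0 7 9)(2 5) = [7, 1, 5, 3, 4, 2, 6, 9, 8, 0]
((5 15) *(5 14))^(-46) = ((5 15 14))^(-46) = (5 14 15)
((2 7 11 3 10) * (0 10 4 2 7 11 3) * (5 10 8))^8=((0 8 5 10 7 3 4 2 11))^8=(0 11 2 4 3 7 10 5 8)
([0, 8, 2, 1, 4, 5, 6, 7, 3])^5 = [0, 3, 2, 8, 4, 5, 6, 7, 1]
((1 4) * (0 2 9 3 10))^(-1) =(0 10 3 9 2)(1 4)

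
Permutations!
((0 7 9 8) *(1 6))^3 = (0 8 9 7)(1 6)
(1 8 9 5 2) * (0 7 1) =[7, 8, 0, 3, 4, 2, 6, 1, 9, 5] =(0 7 1 8 9 5 2)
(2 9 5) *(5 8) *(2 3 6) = [0, 1, 9, 6, 4, 3, 2, 7, 5, 8] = (2 9 8 5 3 6)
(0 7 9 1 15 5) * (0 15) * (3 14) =(0 7 9 1)(3 14)(5 15) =[7, 0, 2, 14, 4, 15, 6, 9, 8, 1, 10, 11, 12, 13, 3, 5]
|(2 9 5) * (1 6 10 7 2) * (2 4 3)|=|(1 6 10 7 4 3 2 9 5)|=9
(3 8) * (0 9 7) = [9, 1, 2, 8, 4, 5, 6, 0, 3, 7] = (0 9 7)(3 8)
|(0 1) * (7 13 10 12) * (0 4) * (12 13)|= |(0 1 4)(7 12)(10 13)|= 6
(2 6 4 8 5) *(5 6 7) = (2 7 5)(4 8 6) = [0, 1, 7, 3, 8, 2, 4, 5, 6]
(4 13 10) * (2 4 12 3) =(2 4 13 10 12 3) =[0, 1, 4, 2, 13, 5, 6, 7, 8, 9, 12, 11, 3, 10]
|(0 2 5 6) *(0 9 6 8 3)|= 10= |(0 2 5 8 3)(6 9)|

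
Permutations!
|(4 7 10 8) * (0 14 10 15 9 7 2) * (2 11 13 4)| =15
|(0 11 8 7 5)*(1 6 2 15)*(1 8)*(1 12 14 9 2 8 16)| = 13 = |(0 11 12 14 9 2 15 16 1 6 8 7 5)|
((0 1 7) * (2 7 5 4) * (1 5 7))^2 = (0 4 1)(2 7 5)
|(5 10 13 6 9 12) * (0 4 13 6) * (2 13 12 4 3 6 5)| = 8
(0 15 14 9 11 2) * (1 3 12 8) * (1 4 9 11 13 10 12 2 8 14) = (0 15 1 3 2)(4 9 13 10 12 14 11 8) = [15, 3, 0, 2, 9, 5, 6, 7, 4, 13, 12, 8, 14, 10, 11, 1]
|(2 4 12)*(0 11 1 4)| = 6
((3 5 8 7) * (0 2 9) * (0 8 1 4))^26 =((0 2 9 8 7 3 5 1 4))^26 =(0 4 1 5 3 7 8 9 2)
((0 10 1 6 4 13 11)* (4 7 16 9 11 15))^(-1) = ((0 10 1 6 7 16 9 11)(4 13 15))^(-1) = (0 11 9 16 7 6 1 10)(4 15 13)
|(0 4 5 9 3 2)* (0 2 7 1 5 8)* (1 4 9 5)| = 6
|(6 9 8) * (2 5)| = 6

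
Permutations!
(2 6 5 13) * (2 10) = [0, 1, 6, 3, 4, 13, 5, 7, 8, 9, 2, 11, 12, 10] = (2 6 5 13 10)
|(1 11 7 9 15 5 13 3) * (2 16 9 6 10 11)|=|(1 2 16 9 15 5 13 3)(6 10 11 7)|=8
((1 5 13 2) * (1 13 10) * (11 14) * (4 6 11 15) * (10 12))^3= (1 10 12 5)(2 13)(4 14 6 15 11)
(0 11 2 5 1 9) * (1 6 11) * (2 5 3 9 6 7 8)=[1, 6, 3, 9, 4, 7, 11, 8, 2, 0, 10, 5]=(0 1 6 11 5 7 8 2 3 9)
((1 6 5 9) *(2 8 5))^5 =(1 9 5 8 2 6)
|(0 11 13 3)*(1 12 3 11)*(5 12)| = 10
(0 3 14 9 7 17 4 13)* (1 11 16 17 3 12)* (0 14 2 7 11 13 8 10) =(0 12 1 13 14 9 11 16 17 4 8 10)(2 7 3) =[12, 13, 7, 2, 8, 5, 6, 3, 10, 11, 0, 16, 1, 14, 9, 15, 17, 4]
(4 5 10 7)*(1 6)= (1 6)(4 5 10 7)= [0, 6, 2, 3, 5, 10, 1, 4, 8, 9, 7]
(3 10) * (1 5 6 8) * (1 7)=(1 5 6 8 7)(3 10)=[0, 5, 2, 10, 4, 6, 8, 1, 7, 9, 3]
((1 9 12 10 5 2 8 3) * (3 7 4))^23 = ((1 9 12 10 5 2 8 7 4 3))^23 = (1 10 8 3 12 2 4 9 5 7)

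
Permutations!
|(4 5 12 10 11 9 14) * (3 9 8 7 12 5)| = |(3 9 14 4)(7 12 10 11 8)| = 20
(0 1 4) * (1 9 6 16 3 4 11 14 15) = (0 9 6 16 3 4)(1 11 14 15) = [9, 11, 2, 4, 0, 5, 16, 7, 8, 6, 10, 14, 12, 13, 15, 1, 3]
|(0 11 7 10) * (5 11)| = |(0 5 11 7 10)| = 5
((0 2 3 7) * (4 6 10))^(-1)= ((0 2 3 7)(4 6 10))^(-1)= (0 7 3 2)(4 10 6)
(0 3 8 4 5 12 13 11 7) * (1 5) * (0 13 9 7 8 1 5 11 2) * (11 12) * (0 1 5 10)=(0 3 5 11 8 4 10)(1 12 9 7 13 2)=[3, 12, 1, 5, 10, 11, 6, 13, 4, 7, 0, 8, 9, 2]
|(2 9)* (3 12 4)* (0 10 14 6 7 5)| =|(0 10 14 6 7 5)(2 9)(3 12 4)| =6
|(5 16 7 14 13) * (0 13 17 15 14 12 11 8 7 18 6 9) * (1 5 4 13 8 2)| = |(0 8 7 12 11 2 1 5 16 18 6 9)(4 13)(14 17 15)| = 12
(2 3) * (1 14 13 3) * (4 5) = (1 14 13 3 2)(4 5) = [0, 14, 1, 2, 5, 4, 6, 7, 8, 9, 10, 11, 12, 3, 13]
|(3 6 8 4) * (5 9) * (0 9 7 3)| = 8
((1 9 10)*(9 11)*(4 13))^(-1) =(1 10 9 11)(4 13) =((1 11 9 10)(4 13))^(-1)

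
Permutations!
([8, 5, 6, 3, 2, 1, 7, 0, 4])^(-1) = [7, 5, 4, 3, 8, 1, 2, 6, 0]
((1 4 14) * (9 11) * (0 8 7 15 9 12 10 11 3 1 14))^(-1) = (0 4 1 3 9 15 7 8)(10 12 11)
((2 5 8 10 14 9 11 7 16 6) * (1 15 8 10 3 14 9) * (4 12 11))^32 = (1 8 14 15 3)(2 10 4 11 16)(5 9 12 7 6)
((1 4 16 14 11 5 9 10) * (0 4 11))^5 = ((0 4 16 14)(1 11 5 9 10))^5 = (0 4 16 14)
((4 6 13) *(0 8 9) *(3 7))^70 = (0 8 9)(4 6 13)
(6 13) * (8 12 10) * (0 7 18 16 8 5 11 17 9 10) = [7, 1, 2, 3, 4, 11, 13, 18, 12, 10, 5, 17, 0, 6, 14, 15, 8, 9, 16] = (0 7 18 16 8 12)(5 11 17 9 10)(6 13)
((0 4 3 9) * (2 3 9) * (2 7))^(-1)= (0 9 4)(2 7 3)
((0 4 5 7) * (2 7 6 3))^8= ((0 4 5 6 3 2 7))^8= (0 4 5 6 3 2 7)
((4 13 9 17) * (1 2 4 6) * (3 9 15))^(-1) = (1 6 17 9 3 15 13 4 2)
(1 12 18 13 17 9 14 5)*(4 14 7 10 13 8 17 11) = (1 12 18 8 17 9 7 10 13 11 4 14 5) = [0, 12, 2, 3, 14, 1, 6, 10, 17, 7, 13, 4, 18, 11, 5, 15, 16, 9, 8]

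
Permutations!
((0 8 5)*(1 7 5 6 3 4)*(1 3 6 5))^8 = ((0 8 5)(1 7)(3 4))^8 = (0 5 8)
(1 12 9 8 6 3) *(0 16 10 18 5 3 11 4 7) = (0 16 10 18 5 3 1 12 9 8 6 11 4 7) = [16, 12, 2, 1, 7, 3, 11, 0, 6, 8, 18, 4, 9, 13, 14, 15, 10, 17, 5]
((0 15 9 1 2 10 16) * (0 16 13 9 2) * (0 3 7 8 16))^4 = (0 13 7 15 9 8 2 1 16 10 3)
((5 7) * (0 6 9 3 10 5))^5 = (0 5 3 6 7 10 9) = ((0 6 9 3 10 5 7))^5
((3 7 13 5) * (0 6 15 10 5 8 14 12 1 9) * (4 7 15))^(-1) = (0 9 1 12 14 8 13 7 4 6)(3 5 10 15) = ((0 6 4 7 13 8 14 12 1 9)(3 15 10 5))^(-1)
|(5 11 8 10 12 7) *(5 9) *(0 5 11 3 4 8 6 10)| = |(0 5 3 4 8)(6 10 12 7 9 11)| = 30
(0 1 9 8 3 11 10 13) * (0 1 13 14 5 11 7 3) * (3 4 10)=(0 13 1 9 8)(3 7 4 10 14 5 11)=[13, 9, 2, 7, 10, 11, 6, 4, 0, 8, 14, 3, 12, 1, 5]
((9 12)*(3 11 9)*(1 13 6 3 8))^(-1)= (1 8 12 9 11 3 6 13)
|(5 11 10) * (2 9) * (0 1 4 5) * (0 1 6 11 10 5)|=14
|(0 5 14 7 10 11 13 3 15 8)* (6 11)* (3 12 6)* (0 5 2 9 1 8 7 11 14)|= |(0 2 9 1 8 5)(3 15 7 10)(6 14 11 13 12)|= 60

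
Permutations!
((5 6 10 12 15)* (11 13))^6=(5 6 10 12 15)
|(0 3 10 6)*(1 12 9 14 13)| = |(0 3 10 6)(1 12 9 14 13)| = 20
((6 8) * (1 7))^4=(8)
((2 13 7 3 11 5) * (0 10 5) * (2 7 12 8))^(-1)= ((0 10 5 7 3 11)(2 13 12 8))^(-1)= (0 11 3 7 5 10)(2 8 12 13)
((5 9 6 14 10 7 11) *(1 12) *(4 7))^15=(1 12)(4 10 14 6 9 5 11 7)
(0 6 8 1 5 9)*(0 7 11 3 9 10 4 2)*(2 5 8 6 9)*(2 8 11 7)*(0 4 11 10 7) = [9, 10, 4, 8, 5, 7, 6, 0, 1, 2, 11, 3] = (0 9 2 4 5 7)(1 10 11 3 8)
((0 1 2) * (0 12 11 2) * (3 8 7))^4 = ((0 1)(2 12 11)(3 8 7))^4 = (2 12 11)(3 8 7)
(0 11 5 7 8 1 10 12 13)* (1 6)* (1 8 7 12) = (0 11 5 12 13)(1 10)(6 8) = [11, 10, 2, 3, 4, 12, 8, 7, 6, 9, 1, 5, 13, 0]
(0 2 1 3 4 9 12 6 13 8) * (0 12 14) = (0 2 1 3 4 9 14)(6 13 8 12) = [2, 3, 1, 4, 9, 5, 13, 7, 12, 14, 10, 11, 6, 8, 0]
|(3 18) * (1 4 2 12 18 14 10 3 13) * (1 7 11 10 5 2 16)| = 30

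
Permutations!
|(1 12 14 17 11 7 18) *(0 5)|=14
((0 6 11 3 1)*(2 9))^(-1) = ((0 6 11 3 1)(2 9))^(-1) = (0 1 3 11 6)(2 9)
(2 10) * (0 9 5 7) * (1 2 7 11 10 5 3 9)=(0 1 2 5 11 10 7)(3 9)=[1, 2, 5, 9, 4, 11, 6, 0, 8, 3, 7, 10]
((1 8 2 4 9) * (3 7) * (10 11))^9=(1 9 4 2 8)(3 7)(10 11)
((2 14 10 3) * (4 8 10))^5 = ((2 14 4 8 10 3))^5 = (2 3 10 8 4 14)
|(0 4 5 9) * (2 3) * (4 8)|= 10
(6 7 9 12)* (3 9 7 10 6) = (3 9 12)(6 10) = [0, 1, 2, 9, 4, 5, 10, 7, 8, 12, 6, 11, 3]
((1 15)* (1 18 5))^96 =(18)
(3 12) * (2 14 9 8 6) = (2 14 9 8 6)(3 12) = [0, 1, 14, 12, 4, 5, 2, 7, 6, 8, 10, 11, 3, 13, 9]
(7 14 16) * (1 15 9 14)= (1 15 9 14 16 7)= [0, 15, 2, 3, 4, 5, 6, 1, 8, 14, 10, 11, 12, 13, 16, 9, 7]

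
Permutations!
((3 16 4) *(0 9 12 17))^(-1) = (0 17 12 9)(3 4 16) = ((0 9 12 17)(3 16 4))^(-1)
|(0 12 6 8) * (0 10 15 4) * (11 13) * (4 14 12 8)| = 8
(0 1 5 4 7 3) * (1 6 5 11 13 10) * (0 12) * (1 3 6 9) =(0 9 1 11 13 10 3 12)(4 7 6 5) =[9, 11, 2, 12, 7, 4, 5, 6, 8, 1, 3, 13, 0, 10]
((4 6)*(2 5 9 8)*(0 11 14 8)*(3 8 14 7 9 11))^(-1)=(14)(0 9 7 11 5 2 8 3)(4 6)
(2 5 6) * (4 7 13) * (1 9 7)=(1 9 7 13 4)(2 5 6)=[0, 9, 5, 3, 1, 6, 2, 13, 8, 7, 10, 11, 12, 4]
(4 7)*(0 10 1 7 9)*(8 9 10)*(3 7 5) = (0 8 9)(1 5 3 7 4 10) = [8, 5, 2, 7, 10, 3, 6, 4, 9, 0, 1]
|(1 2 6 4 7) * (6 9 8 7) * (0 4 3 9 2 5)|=9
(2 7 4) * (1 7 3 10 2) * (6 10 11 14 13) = (1 7 4)(2 3 11 14 13 6 10) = [0, 7, 3, 11, 1, 5, 10, 4, 8, 9, 2, 14, 12, 6, 13]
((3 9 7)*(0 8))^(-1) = ((0 8)(3 9 7))^(-1) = (0 8)(3 7 9)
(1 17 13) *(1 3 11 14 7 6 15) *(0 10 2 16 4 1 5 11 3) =[10, 17, 16, 3, 1, 11, 15, 6, 8, 9, 2, 14, 12, 0, 7, 5, 4, 13] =(0 10 2 16 4 1 17 13)(5 11 14 7 6 15)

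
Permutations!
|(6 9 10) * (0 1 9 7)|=6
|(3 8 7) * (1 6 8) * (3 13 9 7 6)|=6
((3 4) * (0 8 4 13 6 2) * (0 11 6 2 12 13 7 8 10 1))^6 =((0 10 1)(2 11 6 12 13)(3 7 8 4))^6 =(2 11 6 12 13)(3 8)(4 7)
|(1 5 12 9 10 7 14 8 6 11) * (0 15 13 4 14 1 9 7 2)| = 44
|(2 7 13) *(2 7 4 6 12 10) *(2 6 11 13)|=15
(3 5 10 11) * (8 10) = [0, 1, 2, 5, 4, 8, 6, 7, 10, 9, 11, 3] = (3 5 8 10 11)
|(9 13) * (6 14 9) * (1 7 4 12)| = 4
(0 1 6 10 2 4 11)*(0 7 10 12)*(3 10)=[1, 6, 4, 10, 11, 5, 12, 3, 8, 9, 2, 7, 0]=(0 1 6 12)(2 4 11 7 3 10)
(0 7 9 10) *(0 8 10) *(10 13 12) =[7, 1, 2, 3, 4, 5, 6, 9, 13, 0, 8, 11, 10, 12] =(0 7 9)(8 13 12 10)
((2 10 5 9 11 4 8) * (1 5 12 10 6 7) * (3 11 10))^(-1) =((1 5 9 10 12 3 11 4 8 2 6 7))^(-1) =(1 7 6 2 8 4 11 3 12 10 9 5)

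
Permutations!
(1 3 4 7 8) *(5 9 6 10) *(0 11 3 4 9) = (0 11 3 9 6 10 5)(1 4 7 8) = [11, 4, 2, 9, 7, 0, 10, 8, 1, 6, 5, 3]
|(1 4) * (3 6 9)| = 6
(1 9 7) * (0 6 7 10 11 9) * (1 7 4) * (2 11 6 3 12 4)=(0 3 12 4 1)(2 11 9 10 6)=[3, 0, 11, 12, 1, 5, 2, 7, 8, 10, 6, 9, 4]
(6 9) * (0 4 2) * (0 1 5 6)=(0 4 2 1 5 6 9)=[4, 5, 1, 3, 2, 6, 9, 7, 8, 0]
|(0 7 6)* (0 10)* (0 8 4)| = 6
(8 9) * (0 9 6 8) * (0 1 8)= [9, 8, 2, 3, 4, 5, 0, 7, 6, 1]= (0 9 1 8 6)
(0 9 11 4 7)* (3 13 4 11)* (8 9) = [8, 1, 2, 13, 7, 5, 6, 0, 9, 3, 10, 11, 12, 4] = (0 8 9 3 13 4 7)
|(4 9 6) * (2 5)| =|(2 5)(4 9 6)| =6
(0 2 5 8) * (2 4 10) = [4, 1, 5, 3, 10, 8, 6, 7, 0, 9, 2] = (0 4 10 2 5 8)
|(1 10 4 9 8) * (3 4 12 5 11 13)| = 10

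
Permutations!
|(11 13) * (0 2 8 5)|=4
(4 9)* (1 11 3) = (1 11 3)(4 9) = [0, 11, 2, 1, 9, 5, 6, 7, 8, 4, 10, 3]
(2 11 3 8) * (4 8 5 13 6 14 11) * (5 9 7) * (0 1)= (0 1)(2 4 8)(3 9 7 5 13 6 14 11)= [1, 0, 4, 9, 8, 13, 14, 5, 2, 7, 10, 3, 12, 6, 11]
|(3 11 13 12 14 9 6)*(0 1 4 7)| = |(0 1 4 7)(3 11 13 12 14 9 6)| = 28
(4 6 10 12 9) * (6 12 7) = (4 12 9)(6 10 7) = [0, 1, 2, 3, 12, 5, 10, 6, 8, 4, 7, 11, 9]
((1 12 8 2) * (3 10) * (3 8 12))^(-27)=((12)(1 3 10 8 2))^(-27)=(12)(1 8 3 2 10)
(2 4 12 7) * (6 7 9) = (2 4 12 9 6 7) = [0, 1, 4, 3, 12, 5, 7, 2, 8, 6, 10, 11, 9]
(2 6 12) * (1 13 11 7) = (1 13 11 7)(2 6 12) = [0, 13, 6, 3, 4, 5, 12, 1, 8, 9, 10, 7, 2, 11]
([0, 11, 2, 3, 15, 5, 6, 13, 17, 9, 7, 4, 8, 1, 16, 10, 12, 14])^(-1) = [0, 13, 2, 3, 11, 5, 6, 10, 12, 9, 15, 1, 16, 7, 17, 4, 14, 8]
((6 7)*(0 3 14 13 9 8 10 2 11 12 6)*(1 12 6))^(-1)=((0 3 14 13 9 8 10 2 11 6 7)(1 12))^(-1)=(0 7 6 11 2 10 8 9 13 14 3)(1 12)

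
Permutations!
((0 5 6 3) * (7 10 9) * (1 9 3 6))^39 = ((0 5 1 9 7 10 3))^39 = (0 7 5 10 1 3 9)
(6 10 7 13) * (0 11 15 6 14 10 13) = (0 11 15 6 13 14 10 7) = [11, 1, 2, 3, 4, 5, 13, 0, 8, 9, 7, 15, 12, 14, 10, 6]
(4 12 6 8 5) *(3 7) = [0, 1, 2, 7, 12, 4, 8, 3, 5, 9, 10, 11, 6] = (3 7)(4 12 6 8 5)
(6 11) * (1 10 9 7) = (1 10 9 7)(6 11) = [0, 10, 2, 3, 4, 5, 11, 1, 8, 7, 9, 6]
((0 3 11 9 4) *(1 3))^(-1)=((0 1 3 11 9 4))^(-1)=(0 4 9 11 3 1)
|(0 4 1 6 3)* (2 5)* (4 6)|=6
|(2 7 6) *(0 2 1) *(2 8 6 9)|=12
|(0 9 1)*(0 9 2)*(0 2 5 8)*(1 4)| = |(0 5 8)(1 9 4)| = 3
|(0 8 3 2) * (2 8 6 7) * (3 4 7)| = |(0 6 3 8 4 7 2)| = 7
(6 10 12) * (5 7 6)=(5 7 6 10 12)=[0, 1, 2, 3, 4, 7, 10, 6, 8, 9, 12, 11, 5]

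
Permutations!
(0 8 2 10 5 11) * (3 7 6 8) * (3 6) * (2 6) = (0 2 10 5 11)(3 7)(6 8) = [2, 1, 10, 7, 4, 11, 8, 3, 6, 9, 5, 0]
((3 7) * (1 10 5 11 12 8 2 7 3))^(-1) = (1 7 2 8 12 11 5 10)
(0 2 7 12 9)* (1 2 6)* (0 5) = [6, 2, 7, 3, 4, 0, 1, 12, 8, 5, 10, 11, 9] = (0 6 1 2 7 12 9 5)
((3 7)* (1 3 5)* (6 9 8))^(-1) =(1 5 7 3)(6 8 9)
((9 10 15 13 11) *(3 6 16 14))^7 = (3 14 16 6)(9 15 11 10 13)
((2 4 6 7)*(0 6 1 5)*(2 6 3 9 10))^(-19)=((0 3 9 10 2 4 1 5)(6 7))^(-19)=(0 4 9 5 2 3 1 10)(6 7)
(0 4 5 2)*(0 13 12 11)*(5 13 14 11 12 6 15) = [4, 1, 14, 3, 13, 2, 15, 7, 8, 9, 10, 0, 12, 6, 11, 5] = (0 4 13 6 15 5 2 14 11)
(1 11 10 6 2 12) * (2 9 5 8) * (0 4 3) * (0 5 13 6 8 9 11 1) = (0 4 3 5 9 13 6 11 10 8 2 12) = [4, 1, 12, 5, 3, 9, 11, 7, 2, 13, 8, 10, 0, 6]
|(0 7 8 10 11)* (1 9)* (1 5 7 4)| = 9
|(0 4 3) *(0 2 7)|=|(0 4 3 2 7)|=5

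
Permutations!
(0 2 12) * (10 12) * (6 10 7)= (0 2 7 6 10 12)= [2, 1, 7, 3, 4, 5, 10, 6, 8, 9, 12, 11, 0]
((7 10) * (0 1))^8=(10)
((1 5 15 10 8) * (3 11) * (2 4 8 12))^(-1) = (1 8 4 2 12 10 15 5)(3 11)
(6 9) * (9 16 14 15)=(6 16 14 15 9)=[0, 1, 2, 3, 4, 5, 16, 7, 8, 6, 10, 11, 12, 13, 15, 9, 14]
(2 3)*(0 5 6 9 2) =(0 5 6 9 2 3) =[5, 1, 3, 0, 4, 6, 9, 7, 8, 2]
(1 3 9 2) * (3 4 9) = (1 4 9 2) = [0, 4, 1, 3, 9, 5, 6, 7, 8, 2]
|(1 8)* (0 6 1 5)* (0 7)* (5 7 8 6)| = 4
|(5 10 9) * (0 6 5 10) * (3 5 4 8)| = |(0 6 4 8 3 5)(9 10)| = 6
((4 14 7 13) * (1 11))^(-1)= (1 11)(4 13 7 14)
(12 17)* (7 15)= (7 15)(12 17)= [0, 1, 2, 3, 4, 5, 6, 15, 8, 9, 10, 11, 17, 13, 14, 7, 16, 12]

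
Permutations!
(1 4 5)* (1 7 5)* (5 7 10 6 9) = (1 4)(5 10 6 9) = [0, 4, 2, 3, 1, 10, 9, 7, 8, 5, 6]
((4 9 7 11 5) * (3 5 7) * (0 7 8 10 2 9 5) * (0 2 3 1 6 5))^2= (0 11 10 2 1 5)(3 9 6 4 7 8)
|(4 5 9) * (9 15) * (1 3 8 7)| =4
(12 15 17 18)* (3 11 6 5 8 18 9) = (3 11 6 5 8 18 12 15 17 9) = [0, 1, 2, 11, 4, 8, 5, 7, 18, 3, 10, 6, 15, 13, 14, 17, 16, 9, 12]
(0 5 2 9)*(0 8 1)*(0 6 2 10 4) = [5, 6, 9, 3, 0, 10, 2, 7, 1, 8, 4] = (0 5 10 4)(1 6 2 9 8)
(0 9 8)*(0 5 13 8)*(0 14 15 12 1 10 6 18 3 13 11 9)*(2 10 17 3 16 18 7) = (1 17 3 13 8 5 11 9 14 15 12)(2 10 6 7)(16 18) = [0, 17, 10, 13, 4, 11, 7, 2, 5, 14, 6, 9, 1, 8, 15, 12, 18, 3, 16]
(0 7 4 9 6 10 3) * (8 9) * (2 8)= (0 7 4 2 8 9 6 10 3)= [7, 1, 8, 0, 2, 5, 10, 4, 9, 6, 3]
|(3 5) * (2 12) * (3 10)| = 6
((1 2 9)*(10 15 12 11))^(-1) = (1 9 2)(10 11 12 15)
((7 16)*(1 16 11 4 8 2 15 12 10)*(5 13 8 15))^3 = (1 11 12 16 4 10 7 15)(2 8 13 5)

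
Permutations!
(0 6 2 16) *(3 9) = [6, 1, 16, 9, 4, 5, 2, 7, 8, 3, 10, 11, 12, 13, 14, 15, 0] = (0 6 2 16)(3 9)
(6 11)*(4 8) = (4 8)(6 11) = [0, 1, 2, 3, 8, 5, 11, 7, 4, 9, 10, 6]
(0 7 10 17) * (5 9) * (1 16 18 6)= (0 7 10 17)(1 16 18 6)(5 9)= [7, 16, 2, 3, 4, 9, 1, 10, 8, 5, 17, 11, 12, 13, 14, 15, 18, 0, 6]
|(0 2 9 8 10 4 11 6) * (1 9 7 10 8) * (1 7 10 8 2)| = |(0 1 9 7 8 2 10 4 11 6)| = 10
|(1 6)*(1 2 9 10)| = 5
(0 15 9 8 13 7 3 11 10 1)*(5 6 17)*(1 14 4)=[15, 0, 2, 11, 1, 6, 17, 3, 13, 8, 14, 10, 12, 7, 4, 9, 16, 5]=(0 15 9 8 13 7 3 11 10 14 4 1)(5 6 17)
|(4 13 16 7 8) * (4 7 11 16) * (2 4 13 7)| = |(2 4 7 8)(11 16)| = 4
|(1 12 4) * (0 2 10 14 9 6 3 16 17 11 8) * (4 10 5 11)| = 10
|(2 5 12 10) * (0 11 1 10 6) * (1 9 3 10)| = 9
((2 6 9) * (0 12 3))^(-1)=((0 12 3)(2 6 9))^(-1)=(0 3 12)(2 9 6)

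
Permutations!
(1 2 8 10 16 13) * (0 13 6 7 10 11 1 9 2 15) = (0 13 9 2 8 11 1 15)(6 7 10 16) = [13, 15, 8, 3, 4, 5, 7, 10, 11, 2, 16, 1, 12, 9, 14, 0, 6]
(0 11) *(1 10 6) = (0 11)(1 10 6) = [11, 10, 2, 3, 4, 5, 1, 7, 8, 9, 6, 0]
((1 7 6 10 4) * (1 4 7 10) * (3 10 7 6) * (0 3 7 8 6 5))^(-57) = (0 5 10 3)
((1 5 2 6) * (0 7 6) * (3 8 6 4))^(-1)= ((0 7 4 3 8 6 1 5 2))^(-1)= (0 2 5 1 6 8 3 4 7)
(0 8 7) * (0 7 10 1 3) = [8, 3, 2, 0, 4, 5, 6, 7, 10, 9, 1] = (0 8 10 1 3)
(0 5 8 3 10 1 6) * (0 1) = [5, 6, 2, 10, 4, 8, 1, 7, 3, 9, 0] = (0 5 8 3 10)(1 6)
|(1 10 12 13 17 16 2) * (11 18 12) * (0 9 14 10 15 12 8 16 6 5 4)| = |(0 9 14 10 11 18 8 16 2 1 15 12 13 17 6 5 4)| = 17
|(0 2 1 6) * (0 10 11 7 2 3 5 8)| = 12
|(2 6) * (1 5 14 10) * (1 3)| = |(1 5 14 10 3)(2 6)| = 10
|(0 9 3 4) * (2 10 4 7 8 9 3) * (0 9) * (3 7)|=|(0 7 8)(2 10 4 9)|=12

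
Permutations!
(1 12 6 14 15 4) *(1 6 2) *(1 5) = (1 12 2 5)(4 6 14 15) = [0, 12, 5, 3, 6, 1, 14, 7, 8, 9, 10, 11, 2, 13, 15, 4]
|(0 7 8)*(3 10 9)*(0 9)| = 6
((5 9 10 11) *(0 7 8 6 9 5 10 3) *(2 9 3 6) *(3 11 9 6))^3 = (0 2 10)(3 8 11)(6 9 7)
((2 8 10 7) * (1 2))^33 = (1 10 2 7 8)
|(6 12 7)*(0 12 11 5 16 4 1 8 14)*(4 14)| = 24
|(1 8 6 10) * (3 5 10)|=6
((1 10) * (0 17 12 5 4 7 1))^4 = ((0 17 12 5 4 7 1 10))^4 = (0 4)(1 12)(5 10)(7 17)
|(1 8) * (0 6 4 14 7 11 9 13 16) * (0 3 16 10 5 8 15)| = 26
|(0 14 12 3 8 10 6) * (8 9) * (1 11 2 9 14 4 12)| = 12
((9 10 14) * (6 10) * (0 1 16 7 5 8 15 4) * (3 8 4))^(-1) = (0 4 5 7 16 1)(3 15 8)(6 9 14 10)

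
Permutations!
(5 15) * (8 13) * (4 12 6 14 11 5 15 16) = (4 12 6 14 11 5 16)(8 13) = [0, 1, 2, 3, 12, 16, 14, 7, 13, 9, 10, 5, 6, 8, 11, 15, 4]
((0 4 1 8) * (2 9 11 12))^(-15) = (0 4 1 8)(2 9 11 12)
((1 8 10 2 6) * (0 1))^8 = (0 8 2)(1 10 6)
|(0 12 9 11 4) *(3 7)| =10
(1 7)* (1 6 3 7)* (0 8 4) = (0 8 4)(3 7 6) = [8, 1, 2, 7, 0, 5, 3, 6, 4]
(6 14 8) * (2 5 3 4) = (2 5 3 4)(6 14 8) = [0, 1, 5, 4, 2, 3, 14, 7, 6, 9, 10, 11, 12, 13, 8]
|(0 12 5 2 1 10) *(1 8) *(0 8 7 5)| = |(0 12)(1 10 8)(2 7 5)| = 6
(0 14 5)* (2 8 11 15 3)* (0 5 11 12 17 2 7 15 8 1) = (0 14 11 8 12 17 2 1)(3 7 15) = [14, 0, 1, 7, 4, 5, 6, 15, 12, 9, 10, 8, 17, 13, 11, 3, 16, 2]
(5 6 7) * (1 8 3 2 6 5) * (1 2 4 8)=(2 6 7)(3 4 8)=[0, 1, 6, 4, 8, 5, 7, 2, 3]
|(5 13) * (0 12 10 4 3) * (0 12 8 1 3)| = 14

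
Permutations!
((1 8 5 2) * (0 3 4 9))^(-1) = ((0 3 4 9)(1 8 5 2))^(-1) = (0 9 4 3)(1 2 5 8)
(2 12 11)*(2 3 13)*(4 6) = [0, 1, 12, 13, 6, 5, 4, 7, 8, 9, 10, 3, 11, 2] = (2 12 11 3 13)(4 6)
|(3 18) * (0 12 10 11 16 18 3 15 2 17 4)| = |(0 12 10 11 16 18 15 2 17 4)| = 10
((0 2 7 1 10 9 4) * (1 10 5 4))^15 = (0 4 5 1 9 10 7 2)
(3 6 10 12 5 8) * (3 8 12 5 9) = (3 6 10 5 12 9) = [0, 1, 2, 6, 4, 12, 10, 7, 8, 3, 5, 11, 9]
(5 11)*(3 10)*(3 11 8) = (3 10 11 5 8) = [0, 1, 2, 10, 4, 8, 6, 7, 3, 9, 11, 5]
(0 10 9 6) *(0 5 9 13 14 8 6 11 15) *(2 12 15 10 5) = [5, 1, 12, 3, 4, 9, 2, 7, 6, 11, 13, 10, 15, 14, 8, 0] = (0 5 9 11 10 13 14 8 6 2 12 15)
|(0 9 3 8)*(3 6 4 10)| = 7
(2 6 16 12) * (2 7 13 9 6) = (6 16 12 7 13 9) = [0, 1, 2, 3, 4, 5, 16, 13, 8, 6, 10, 11, 7, 9, 14, 15, 12]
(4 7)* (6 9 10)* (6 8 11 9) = (4 7)(8 11 9 10) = [0, 1, 2, 3, 7, 5, 6, 4, 11, 10, 8, 9]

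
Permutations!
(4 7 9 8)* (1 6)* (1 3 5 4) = (1 6 3 5 4 7 9 8) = [0, 6, 2, 5, 7, 4, 3, 9, 1, 8]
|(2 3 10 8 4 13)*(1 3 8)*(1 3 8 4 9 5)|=12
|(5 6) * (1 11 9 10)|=|(1 11 9 10)(5 6)|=4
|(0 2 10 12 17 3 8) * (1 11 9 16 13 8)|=12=|(0 2 10 12 17 3 1 11 9 16 13 8)|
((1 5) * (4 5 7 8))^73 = ((1 7 8 4 5))^73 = (1 4 7 5 8)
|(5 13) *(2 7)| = |(2 7)(5 13)| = 2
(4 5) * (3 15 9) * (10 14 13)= [0, 1, 2, 15, 5, 4, 6, 7, 8, 3, 14, 11, 12, 10, 13, 9]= (3 15 9)(4 5)(10 14 13)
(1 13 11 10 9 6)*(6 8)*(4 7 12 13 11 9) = [0, 11, 2, 3, 7, 5, 1, 12, 6, 8, 4, 10, 13, 9] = (1 11 10 4 7 12 13 9 8 6)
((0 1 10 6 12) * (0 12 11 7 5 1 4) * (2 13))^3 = ((0 4)(1 10 6 11 7 5)(2 13))^3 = (0 4)(1 11)(2 13)(5 6)(7 10)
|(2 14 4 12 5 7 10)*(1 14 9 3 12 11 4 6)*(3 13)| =|(1 14 6)(2 9 13 3 12 5 7 10)(4 11)| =24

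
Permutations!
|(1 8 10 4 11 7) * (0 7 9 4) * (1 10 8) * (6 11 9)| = 6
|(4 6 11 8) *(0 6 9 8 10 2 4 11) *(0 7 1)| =|(0 6 7 1)(2 4 9 8 11 10)| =12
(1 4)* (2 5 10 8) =[0, 4, 5, 3, 1, 10, 6, 7, 2, 9, 8] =(1 4)(2 5 10 8)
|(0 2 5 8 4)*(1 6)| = 10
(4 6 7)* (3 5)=(3 5)(4 6 7)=[0, 1, 2, 5, 6, 3, 7, 4]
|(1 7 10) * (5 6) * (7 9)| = 4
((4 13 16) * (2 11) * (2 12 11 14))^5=(2 14)(4 16 13)(11 12)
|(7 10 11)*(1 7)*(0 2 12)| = 12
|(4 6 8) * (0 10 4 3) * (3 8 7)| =6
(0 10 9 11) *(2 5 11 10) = (0 2 5 11)(9 10) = [2, 1, 5, 3, 4, 11, 6, 7, 8, 10, 9, 0]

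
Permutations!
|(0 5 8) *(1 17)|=6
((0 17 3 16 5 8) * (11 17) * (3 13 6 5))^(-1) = (0 8 5 6 13 17 11)(3 16)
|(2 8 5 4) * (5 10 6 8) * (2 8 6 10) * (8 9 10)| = 6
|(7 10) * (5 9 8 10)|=5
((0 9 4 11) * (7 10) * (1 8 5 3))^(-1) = ((0 9 4 11)(1 8 5 3)(7 10))^(-1) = (0 11 4 9)(1 3 5 8)(7 10)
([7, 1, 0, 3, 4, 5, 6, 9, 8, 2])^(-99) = (0 7 9 2)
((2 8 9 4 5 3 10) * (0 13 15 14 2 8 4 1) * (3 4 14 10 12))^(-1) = ((0 13 15 10 8 9 1)(2 14)(3 12)(4 5))^(-1) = (0 1 9 8 10 15 13)(2 14)(3 12)(4 5)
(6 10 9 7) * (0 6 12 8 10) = [6, 1, 2, 3, 4, 5, 0, 12, 10, 7, 9, 11, 8] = (0 6)(7 12 8 10 9)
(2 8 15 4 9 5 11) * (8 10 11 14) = [0, 1, 10, 3, 9, 14, 6, 7, 15, 5, 11, 2, 12, 13, 8, 4] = (2 10 11)(4 9 5 14 8 15)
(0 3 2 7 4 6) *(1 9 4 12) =(0 3 2 7 12 1 9 4 6) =[3, 9, 7, 2, 6, 5, 0, 12, 8, 4, 10, 11, 1]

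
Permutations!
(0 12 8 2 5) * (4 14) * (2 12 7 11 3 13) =(0 7 11 3 13 2 5)(4 14)(8 12) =[7, 1, 5, 13, 14, 0, 6, 11, 12, 9, 10, 3, 8, 2, 4]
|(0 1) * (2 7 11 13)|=4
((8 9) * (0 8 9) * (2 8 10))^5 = ((0 10 2 8))^5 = (0 10 2 8)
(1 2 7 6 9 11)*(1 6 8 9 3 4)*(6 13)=[0, 2, 7, 4, 1, 5, 3, 8, 9, 11, 10, 13, 12, 6]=(1 2 7 8 9 11 13 6 3 4)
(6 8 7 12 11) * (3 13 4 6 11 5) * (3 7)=(3 13 4 6 8)(5 7 12)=[0, 1, 2, 13, 6, 7, 8, 12, 3, 9, 10, 11, 5, 4]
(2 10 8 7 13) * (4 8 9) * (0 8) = [8, 1, 10, 3, 0, 5, 6, 13, 7, 4, 9, 11, 12, 2] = (0 8 7 13 2 10 9 4)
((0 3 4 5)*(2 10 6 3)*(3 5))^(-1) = ((0 2 10 6 5)(3 4))^(-1) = (0 5 6 10 2)(3 4)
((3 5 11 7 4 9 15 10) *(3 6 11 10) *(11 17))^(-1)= ((3 5 10 6 17 11 7 4 9 15))^(-1)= (3 15 9 4 7 11 17 6 10 5)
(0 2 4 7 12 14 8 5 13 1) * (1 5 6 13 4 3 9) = (0 2 3 9 1)(4 7 12 14 8 6 13 5) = [2, 0, 3, 9, 7, 4, 13, 12, 6, 1, 10, 11, 14, 5, 8]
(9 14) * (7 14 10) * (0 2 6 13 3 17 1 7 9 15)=[2, 7, 6, 17, 4, 5, 13, 14, 8, 10, 9, 11, 12, 3, 15, 0, 16, 1]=(0 2 6 13 3 17 1 7 14 15)(9 10)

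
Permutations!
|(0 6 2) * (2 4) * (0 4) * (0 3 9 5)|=|(0 6 3 9 5)(2 4)|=10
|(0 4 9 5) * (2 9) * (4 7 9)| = 4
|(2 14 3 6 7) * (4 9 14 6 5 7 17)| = 9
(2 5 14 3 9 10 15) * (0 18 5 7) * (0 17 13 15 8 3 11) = (0 18 5 14 11)(2 7 17 13 15)(3 9 10 8) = [18, 1, 7, 9, 4, 14, 6, 17, 3, 10, 8, 0, 12, 15, 11, 2, 16, 13, 5]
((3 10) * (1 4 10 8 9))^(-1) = (1 9 8 3 10 4)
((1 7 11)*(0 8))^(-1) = ((0 8)(1 7 11))^(-1) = (0 8)(1 11 7)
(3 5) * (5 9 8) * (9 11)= (3 11 9 8 5)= [0, 1, 2, 11, 4, 3, 6, 7, 5, 8, 10, 9]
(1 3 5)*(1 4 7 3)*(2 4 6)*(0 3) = (0 3 5 6 2 4 7) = [3, 1, 4, 5, 7, 6, 2, 0]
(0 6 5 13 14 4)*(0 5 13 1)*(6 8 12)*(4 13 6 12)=(0 8 4 5 1)(13 14)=[8, 0, 2, 3, 5, 1, 6, 7, 4, 9, 10, 11, 12, 14, 13]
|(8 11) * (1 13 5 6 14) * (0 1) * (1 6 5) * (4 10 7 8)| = 30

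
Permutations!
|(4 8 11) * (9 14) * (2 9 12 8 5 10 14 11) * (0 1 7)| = |(0 1 7)(2 9 11 4 5 10 14 12 8)| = 9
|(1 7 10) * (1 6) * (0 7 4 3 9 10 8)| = |(0 7 8)(1 4 3 9 10 6)| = 6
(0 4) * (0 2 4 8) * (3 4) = (0 8)(2 3 4) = [8, 1, 3, 4, 2, 5, 6, 7, 0]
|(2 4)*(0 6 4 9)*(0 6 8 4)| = 6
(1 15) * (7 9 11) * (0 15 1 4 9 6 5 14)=[15, 1, 2, 3, 9, 14, 5, 6, 8, 11, 10, 7, 12, 13, 0, 4]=(0 15 4 9 11 7 6 5 14)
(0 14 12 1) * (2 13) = (0 14 12 1)(2 13) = [14, 0, 13, 3, 4, 5, 6, 7, 8, 9, 10, 11, 1, 2, 12]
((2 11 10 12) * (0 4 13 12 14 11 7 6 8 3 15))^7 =((0 4 13 12 2 7 6 8 3 15)(10 14 11))^7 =(0 8 2 4 3 7 13 15 6 12)(10 14 11)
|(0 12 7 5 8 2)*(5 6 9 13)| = 9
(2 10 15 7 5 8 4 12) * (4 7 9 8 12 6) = (2 10 15 9 8 7 5 12)(4 6) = [0, 1, 10, 3, 6, 12, 4, 5, 7, 8, 15, 11, 2, 13, 14, 9]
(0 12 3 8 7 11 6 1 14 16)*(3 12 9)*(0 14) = (0 9 3 8 7 11 6 1)(14 16) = [9, 0, 2, 8, 4, 5, 1, 11, 7, 3, 10, 6, 12, 13, 16, 15, 14]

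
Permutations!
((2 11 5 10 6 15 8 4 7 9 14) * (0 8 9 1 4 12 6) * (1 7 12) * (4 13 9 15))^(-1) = (15)(0 10 5 11 2 14 9 13 1 8)(4 6 12)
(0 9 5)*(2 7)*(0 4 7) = (0 9 5 4 7 2) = [9, 1, 0, 3, 7, 4, 6, 2, 8, 5]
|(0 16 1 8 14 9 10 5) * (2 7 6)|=|(0 16 1 8 14 9 10 5)(2 7 6)|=24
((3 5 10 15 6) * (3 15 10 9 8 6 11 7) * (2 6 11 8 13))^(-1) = ((2 6 15 8 11 7 3 5 9 13))^(-1) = (2 13 9 5 3 7 11 8 15 6)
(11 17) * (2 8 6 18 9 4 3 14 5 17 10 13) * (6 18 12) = [0, 1, 8, 14, 3, 17, 12, 7, 18, 4, 13, 10, 6, 2, 5, 15, 16, 11, 9] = (2 8 18 9 4 3 14 5 17 11 10 13)(6 12)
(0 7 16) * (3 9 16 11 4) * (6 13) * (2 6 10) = [7, 1, 6, 9, 3, 5, 13, 11, 8, 16, 2, 4, 12, 10, 14, 15, 0] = (0 7 11 4 3 9 16)(2 6 13 10)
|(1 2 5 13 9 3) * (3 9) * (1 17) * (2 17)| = 4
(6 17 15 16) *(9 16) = (6 17 15 9 16) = [0, 1, 2, 3, 4, 5, 17, 7, 8, 16, 10, 11, 12, 13, 14, 9, 6, 15]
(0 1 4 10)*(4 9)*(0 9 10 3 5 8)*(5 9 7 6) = [1, 10, 2, 9, 3, 8, 5, 6, 0, 4, 7] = (0 1 10 7 6 5 8)(3 9 4)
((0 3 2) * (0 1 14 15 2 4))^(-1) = (0 4 3)(1 2 15 14)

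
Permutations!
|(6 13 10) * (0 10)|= |(0 10 6 13)|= 4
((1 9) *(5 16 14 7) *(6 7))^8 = ((1 9)(5 16 14 6 7))^8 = (5 6 16 7 14)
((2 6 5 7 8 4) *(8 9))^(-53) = (2 7 4 5 8 6 9)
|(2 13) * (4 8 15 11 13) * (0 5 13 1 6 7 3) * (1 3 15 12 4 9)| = |(0 5 13 2 9 1 6 7 15 11 3)(4 8 12)| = 33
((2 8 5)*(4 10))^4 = ((2 8 5)(4 10))^4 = (10)(2 8 5)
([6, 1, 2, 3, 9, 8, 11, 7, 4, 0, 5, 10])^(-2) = (0 4 5 11)(6 9 8 10)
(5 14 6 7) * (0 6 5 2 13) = (0 6 7 2 13)(5 14) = [6, 1, 13, 3, 4, 14, 7, 2, 8, 9, 10, 11, 12, 0, 5]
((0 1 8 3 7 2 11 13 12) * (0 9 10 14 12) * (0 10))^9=(0 14 11 3)(1 12 13 7)(2 8 9 10)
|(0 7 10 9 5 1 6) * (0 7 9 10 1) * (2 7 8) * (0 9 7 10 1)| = 10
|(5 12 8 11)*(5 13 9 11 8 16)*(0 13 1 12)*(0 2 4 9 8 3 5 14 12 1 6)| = 30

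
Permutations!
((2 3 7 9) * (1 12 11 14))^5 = (1 12 11 14)(2 3 7 9)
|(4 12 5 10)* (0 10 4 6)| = 3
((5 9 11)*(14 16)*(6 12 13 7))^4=((5 9 11)(6 12 13 7)(14 16))^4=(16)(5 9 11)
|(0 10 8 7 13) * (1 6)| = 10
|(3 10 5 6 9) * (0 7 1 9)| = |(0 7 1 9 3 10 5 6)| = 8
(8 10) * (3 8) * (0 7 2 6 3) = (0 7 2 6 3 8 10) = [7, 1, 6, 8, 4, 5, 3, 2, 10, 9, 0]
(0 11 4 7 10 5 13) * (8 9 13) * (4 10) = [11, 1, 2, 3, 7, 8, 6, 4, 9, 13, 5, 10, 12, 0] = (0 11 10 5 8 9 13)(4 7)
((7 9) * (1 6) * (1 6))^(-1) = (7 9)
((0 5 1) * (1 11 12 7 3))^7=(12)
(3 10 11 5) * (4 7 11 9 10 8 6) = [0, 1, 2, 8, 7, 3, 4, 11, 6, 10, 9, 5] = (3 8 6 4 7 11 5)(9 10)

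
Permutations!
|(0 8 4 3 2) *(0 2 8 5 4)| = |(0 5 4 3 8)| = 5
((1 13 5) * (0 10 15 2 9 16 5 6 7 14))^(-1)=(0 14 7 6 13 1 5 16 9 2 15 10)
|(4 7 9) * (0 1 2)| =3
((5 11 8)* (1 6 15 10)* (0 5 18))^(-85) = ((0 5 11 8 18)(1 6 15 10))^(-85) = (18)(1 10 15 6)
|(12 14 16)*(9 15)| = |(9 15)(12 14 16)| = 6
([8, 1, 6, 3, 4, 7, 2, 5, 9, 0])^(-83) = (0 8 9)(2 6)(5 7)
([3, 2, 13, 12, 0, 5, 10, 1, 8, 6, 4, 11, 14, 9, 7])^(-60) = (14)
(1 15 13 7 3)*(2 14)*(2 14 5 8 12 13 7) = (1 15 7 3)(2 5 8 12 13) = [0, 15, 5, 1, 4, 8, 6, 3, 12, 9, 10, 11, 13, 2, 14, 7]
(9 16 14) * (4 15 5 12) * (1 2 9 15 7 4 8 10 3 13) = [0, 2, 9, 13, 7, 12, 6, 4, 10, 16, 3, 11, 8, 1, 15, 5, 14] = (1 2 9 16 14 15 5 12 8 10 3 13)(4 7)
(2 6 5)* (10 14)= [0, 1, 6, 3, 4, 2, 5, 7, 8, 9, 14, 11, 12, 13, 10]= (2 6 5)(10 14)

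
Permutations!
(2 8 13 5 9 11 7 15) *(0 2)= (0 2 8 13 5 9 11 7 15)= [2, 1, 8, 3, 4, 9, 6, 15, 13, 11, 10, 7, 12, 5, 14, 0]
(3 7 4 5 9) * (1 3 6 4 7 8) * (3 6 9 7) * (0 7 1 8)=(9)(0 7 3)(1 6 4 5)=[7, 6, 2, 0, 5, 1, 4, 3, 8, 9]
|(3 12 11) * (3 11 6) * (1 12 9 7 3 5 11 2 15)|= |(1 12 6 5 11 2 15)(3 9 7)|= 21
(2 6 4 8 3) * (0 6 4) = [6, 1, 4, 2, 8, 5, 0, 7, 3] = (0 6)(2 4 8 3)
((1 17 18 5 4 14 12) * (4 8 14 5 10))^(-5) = (1 4 12 10 14 18 8 17 5)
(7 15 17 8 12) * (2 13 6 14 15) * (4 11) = (2 13 6 14 15 17 8 12 7)(4 11) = [0, 1, 13, 3, 11, 5, 14, 2, 12, 9, 10, 4, 7, 6, 15, 17, 16, 8]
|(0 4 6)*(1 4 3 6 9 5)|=|(0 3 6)(1 4 9 5)|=12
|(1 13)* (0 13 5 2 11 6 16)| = |(0 13 1 5 2 11 6 16)| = 8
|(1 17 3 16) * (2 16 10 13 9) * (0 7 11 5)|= |(0 7 11 5)(1 17 3 10 13 9 2 16)|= 8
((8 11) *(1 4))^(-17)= ((1 4)(8 11))^(-17)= (1 4)(8 11)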